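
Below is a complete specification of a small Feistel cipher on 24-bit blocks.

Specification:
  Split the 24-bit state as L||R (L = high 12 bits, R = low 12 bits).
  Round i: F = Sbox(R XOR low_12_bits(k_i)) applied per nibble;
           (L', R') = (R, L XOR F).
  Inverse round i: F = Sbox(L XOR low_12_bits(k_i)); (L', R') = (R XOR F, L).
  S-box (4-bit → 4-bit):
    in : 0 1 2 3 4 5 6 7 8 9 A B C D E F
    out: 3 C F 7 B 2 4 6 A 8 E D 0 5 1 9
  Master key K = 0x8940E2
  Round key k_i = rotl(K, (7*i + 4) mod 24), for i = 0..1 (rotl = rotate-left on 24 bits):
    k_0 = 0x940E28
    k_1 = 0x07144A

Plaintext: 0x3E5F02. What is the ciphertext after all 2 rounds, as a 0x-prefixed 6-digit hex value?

0xF1B22E

s_0 = plaintext = 0x3E5F02
s_1 = Round(s_0, k_0) = 0xF02F1B
s_2 = Round(s_1, k_1) = 0xF1B22E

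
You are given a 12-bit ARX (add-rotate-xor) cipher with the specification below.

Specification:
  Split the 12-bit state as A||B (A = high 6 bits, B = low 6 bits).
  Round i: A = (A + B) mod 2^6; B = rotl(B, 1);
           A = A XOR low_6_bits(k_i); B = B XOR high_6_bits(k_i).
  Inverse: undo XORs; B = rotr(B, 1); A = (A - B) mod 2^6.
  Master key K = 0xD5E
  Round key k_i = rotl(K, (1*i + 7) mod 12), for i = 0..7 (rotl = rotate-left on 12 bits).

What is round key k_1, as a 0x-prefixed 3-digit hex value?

0xED5

K = 0xD5E
k_0 = rotl(K, (1*0+7) mod 12) = rotl(K, 7) = 0xF6A
k_1 = rotl(K, (1*1+7) mod 12) = rotl(K, 8) = 0xED5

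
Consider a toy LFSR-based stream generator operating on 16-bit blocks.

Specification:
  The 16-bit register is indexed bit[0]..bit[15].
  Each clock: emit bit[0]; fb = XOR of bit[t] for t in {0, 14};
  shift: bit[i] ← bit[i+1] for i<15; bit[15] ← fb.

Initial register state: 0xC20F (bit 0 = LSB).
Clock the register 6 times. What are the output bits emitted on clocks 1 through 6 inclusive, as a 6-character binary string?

reg_0 = 0xC20F
clock 1: out=1, reg = 0x6107
clock 2: out=1, reg = 0x3083
clock 3: out=1, reg = 0x9841
clock 4: out=1, reg = 0xCC20
clock 5: out=0, reg = 0xE610
clock 6: out=0, reg = 0xF308

111100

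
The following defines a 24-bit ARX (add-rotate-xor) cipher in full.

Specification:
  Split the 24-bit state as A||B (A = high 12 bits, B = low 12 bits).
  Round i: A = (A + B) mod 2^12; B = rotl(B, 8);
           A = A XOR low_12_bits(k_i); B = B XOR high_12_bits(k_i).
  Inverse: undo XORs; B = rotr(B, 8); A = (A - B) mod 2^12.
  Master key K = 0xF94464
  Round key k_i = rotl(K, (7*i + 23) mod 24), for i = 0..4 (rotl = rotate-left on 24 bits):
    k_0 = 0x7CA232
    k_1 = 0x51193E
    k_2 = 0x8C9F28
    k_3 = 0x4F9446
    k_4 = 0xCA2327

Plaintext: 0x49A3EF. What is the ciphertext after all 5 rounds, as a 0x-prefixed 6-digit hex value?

0x1028EB

s_0 = plaintext = 0x49A3EF
s_1 = Round(s_0, k_0) = 0xABB8F4
s_2 = Round(s_1, k_1) = 0xA9119E
s_3 = Round(s_2, k_2) = 0x3076D0
s_4 = Round(s_3, k_3) = 0xD91494
s_5 = Round(s_4, k_4) = 0x1028EB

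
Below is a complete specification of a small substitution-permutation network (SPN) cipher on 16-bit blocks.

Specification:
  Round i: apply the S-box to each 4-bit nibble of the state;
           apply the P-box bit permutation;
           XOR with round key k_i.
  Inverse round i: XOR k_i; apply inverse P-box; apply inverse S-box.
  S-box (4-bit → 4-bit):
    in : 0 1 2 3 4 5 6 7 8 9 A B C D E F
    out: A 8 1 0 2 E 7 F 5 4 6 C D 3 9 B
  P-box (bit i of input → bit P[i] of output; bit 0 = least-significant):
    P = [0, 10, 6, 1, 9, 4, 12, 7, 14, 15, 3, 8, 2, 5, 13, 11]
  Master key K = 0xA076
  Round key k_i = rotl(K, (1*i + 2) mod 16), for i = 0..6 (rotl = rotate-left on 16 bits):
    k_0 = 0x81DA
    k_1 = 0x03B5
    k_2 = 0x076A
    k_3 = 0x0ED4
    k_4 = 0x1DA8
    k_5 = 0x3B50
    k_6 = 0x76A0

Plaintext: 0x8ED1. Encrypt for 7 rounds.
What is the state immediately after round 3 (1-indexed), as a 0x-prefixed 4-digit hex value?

s_0 = plaintext = 0x8ED1
s_1 = Round(s_0, k_0) = 0xE2CC
s_2 = Round(s_1, k_1) = 0x5972
s_3 = Round(s_2, k_2) = 0x3DD3
s_4 = Round(s_3, k_3) = 0xCCC4
s_5 = Round(s_4, k_4) = 0x6224
s_6 = Round(s_5, k_5) = 0x5D74
s_7 = Round(s_6, k_6) = 0x8810

0x3DD3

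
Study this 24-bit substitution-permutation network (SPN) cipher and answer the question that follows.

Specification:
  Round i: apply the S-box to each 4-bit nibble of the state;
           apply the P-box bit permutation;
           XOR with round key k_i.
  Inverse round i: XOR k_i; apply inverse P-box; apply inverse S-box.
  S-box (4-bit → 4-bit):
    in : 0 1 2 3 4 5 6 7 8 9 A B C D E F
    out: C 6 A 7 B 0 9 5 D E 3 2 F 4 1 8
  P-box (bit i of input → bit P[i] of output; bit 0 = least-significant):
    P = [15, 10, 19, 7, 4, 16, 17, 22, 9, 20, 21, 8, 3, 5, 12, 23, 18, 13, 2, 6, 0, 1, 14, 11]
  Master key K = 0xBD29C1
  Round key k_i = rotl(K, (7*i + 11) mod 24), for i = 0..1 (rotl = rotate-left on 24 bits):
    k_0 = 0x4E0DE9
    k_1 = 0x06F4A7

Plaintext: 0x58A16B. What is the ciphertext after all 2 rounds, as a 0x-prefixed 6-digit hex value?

0xF185A4

s_0 = plaintext = 0x58A16B
s_1 = Round(s_0, k_0) = 0x3A0995
s_2 = Round(s_1, k_1) = 0xF185A4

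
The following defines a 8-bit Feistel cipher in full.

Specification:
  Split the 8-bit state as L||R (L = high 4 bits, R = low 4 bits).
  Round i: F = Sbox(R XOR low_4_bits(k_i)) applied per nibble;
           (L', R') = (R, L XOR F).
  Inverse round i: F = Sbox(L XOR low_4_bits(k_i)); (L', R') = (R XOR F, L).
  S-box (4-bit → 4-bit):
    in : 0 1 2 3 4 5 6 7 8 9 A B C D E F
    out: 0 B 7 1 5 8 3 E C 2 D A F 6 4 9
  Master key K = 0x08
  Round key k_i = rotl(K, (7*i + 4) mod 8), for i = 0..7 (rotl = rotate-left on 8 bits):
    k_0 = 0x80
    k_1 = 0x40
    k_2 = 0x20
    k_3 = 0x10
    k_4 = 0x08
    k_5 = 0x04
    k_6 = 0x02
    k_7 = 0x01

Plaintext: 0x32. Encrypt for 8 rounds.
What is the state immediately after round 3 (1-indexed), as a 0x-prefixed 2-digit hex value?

0x7A

s_0 = plaintext = 0x32
s_1 = Round(s_0, k_0) = 0x24
s_2 = Round(s_1, k_1) = 0x47
s_3 = Round(s_2, k_2) = 0x7A
s_4 = Round(s_3, k_3) = 0xAA
s_5 = Round(s_4, k_4) = 0xAD
s_6 = Round(s_5, k_5) = 0xD8
s_7 = Round(s_6, k_6) = 0x80
s_8 = Round(s_7, k_7) = 0x03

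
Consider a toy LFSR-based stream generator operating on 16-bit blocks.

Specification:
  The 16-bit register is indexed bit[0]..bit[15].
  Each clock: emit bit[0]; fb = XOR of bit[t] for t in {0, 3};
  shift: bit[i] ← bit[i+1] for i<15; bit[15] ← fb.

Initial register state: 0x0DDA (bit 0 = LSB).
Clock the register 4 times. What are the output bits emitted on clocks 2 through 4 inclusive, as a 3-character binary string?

reg_0 = 0x0DDA
clock 1: out=0, reg = 0x86ED
clock 2: out=1, reg = 0x4376
clock 3: out=0, reg = 0x21BB
clock 4: out=1, reg = 0x10DD

101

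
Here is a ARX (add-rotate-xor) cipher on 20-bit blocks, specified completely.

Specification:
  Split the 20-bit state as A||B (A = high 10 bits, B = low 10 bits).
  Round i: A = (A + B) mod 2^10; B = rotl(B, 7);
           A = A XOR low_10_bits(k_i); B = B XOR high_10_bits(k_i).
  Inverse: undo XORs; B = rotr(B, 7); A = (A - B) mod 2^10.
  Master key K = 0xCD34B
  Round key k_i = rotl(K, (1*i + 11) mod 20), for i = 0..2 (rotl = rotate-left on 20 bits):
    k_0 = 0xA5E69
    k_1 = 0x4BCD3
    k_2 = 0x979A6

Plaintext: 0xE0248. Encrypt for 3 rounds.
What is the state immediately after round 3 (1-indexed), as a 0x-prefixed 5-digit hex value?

s_0 = plaintext = 0xE0248
s_1 = Round(s_0, k_0) = 0xE86DE
s_2 = Round(s_1, k_1) = 0xAB274
s_3 = Round(s_2, k_2) = 0x21810

0x21810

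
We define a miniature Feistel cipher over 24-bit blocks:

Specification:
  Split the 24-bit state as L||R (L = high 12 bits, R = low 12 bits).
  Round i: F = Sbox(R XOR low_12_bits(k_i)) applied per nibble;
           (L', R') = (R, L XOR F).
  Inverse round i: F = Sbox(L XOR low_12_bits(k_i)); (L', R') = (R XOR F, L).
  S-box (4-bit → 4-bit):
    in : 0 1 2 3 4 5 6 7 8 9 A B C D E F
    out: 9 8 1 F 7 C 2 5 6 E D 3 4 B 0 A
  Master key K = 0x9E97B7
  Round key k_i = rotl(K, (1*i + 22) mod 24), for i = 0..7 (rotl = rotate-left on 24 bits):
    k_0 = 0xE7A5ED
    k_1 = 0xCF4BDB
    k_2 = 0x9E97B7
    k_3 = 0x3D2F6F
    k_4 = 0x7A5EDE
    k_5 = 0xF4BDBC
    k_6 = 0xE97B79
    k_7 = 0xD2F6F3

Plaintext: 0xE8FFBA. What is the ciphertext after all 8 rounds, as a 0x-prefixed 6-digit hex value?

s_0 = plaintext = 0xE8FFBA
s_1 = Round(s_0, k_0) = 0xFBA34A
s_2 = Round(s_1, k_1) = 0x34A952
s_3 = Round(s_2, k_2) = 0x952346
s_4 = Round(s_3, k_3) = 0x346D4C
s_5 = Round(s_4, k_4) = 0xD4CCA7
s_6 = Round(s_5, k_5) = 0xCA75CF
s_7 = Round(s_6, k_6) = 0x5CFC95
s_8 = Round(s_7, k_7) = 0xC958ED

0xC958ED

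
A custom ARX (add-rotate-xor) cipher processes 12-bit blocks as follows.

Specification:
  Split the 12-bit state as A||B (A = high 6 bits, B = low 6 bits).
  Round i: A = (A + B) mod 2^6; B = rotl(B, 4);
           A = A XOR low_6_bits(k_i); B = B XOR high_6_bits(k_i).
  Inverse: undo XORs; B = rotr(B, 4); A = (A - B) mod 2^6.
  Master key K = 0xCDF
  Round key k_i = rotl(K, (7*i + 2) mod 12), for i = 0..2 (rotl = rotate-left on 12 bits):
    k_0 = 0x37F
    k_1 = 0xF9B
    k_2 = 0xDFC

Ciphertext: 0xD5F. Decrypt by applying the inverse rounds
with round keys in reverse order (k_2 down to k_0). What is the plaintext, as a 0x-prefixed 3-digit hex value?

0x073

s_0 = ciphertext = 0xD5F
s_1 = InvRound(s_0, k_2) = 0x9E2
s_2 = InvRound(s_1, k_1) = 0x2F1
s_3 = InvRound(s_2, k_0) = 0x073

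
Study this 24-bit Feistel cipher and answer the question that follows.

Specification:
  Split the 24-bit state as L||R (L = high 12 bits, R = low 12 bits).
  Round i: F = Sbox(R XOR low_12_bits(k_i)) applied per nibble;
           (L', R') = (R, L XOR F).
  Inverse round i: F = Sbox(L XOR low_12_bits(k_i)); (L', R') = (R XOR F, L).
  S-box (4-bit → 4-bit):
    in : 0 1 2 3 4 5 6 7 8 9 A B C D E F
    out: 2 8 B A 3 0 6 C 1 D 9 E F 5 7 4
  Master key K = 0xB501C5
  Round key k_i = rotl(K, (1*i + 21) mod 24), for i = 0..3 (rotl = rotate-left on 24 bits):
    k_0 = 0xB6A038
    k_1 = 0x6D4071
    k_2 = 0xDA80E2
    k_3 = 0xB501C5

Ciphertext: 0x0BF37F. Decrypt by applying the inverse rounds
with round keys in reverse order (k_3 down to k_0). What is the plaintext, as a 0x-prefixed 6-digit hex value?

s_0 = ciphertext = 0x0BF37F
s_1 = InvRound(s_0, k_3) = 0xBB60BF
s_2 = InvRound(s_1, k_2) = 0xEBCBB6
s_3 = InvRound(s_2, k_1) = 0xC43EBC
s_4 = InvRound(s_3, k_0) = 0x172C43

0x172C43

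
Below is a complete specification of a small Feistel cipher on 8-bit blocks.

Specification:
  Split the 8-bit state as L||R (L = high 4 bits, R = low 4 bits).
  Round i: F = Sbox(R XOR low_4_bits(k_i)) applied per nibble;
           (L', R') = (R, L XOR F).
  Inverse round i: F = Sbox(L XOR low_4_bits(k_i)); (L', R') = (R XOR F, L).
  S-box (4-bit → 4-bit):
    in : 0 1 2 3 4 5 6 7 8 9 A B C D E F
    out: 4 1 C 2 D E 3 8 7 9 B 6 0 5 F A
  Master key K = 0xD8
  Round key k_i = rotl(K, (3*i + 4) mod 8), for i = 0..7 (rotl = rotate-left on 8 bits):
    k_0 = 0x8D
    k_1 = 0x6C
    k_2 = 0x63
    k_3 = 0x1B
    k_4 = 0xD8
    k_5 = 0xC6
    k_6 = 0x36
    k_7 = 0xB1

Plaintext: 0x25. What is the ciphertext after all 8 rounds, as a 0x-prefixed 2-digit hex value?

s_0 = plaintext = 0x25
s_1 = Round(s_0, k_0) = 0x55
s_2 = Round(s_1, k_1) = 0x5C
s_3 = Round(s_2, k_2) = 0xCF
s_4 = Round(s_3, k_3) = 0xF1
s_5 = Round(s_4, k_4) = 0x16
s_6 = Round(s_5, k_5) = 0x65
s_7 = Round(s_6, k_6) = 0x54
s_8 = Round(s_7, k_7) = 0x4B

0x4B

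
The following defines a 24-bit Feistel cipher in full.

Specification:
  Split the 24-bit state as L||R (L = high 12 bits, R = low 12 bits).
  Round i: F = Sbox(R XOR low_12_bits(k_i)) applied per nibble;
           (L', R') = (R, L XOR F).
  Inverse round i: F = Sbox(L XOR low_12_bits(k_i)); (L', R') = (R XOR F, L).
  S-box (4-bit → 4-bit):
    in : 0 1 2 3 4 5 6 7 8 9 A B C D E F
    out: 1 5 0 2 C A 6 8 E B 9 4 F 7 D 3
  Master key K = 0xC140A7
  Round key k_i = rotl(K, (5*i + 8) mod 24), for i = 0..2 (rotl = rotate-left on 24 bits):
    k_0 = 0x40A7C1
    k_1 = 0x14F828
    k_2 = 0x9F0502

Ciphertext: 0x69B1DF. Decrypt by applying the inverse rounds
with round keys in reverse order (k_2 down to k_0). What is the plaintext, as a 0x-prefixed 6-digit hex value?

s_0 = ciphertext = 0x69B1DF
s_1 = InvRound(s_0, k_2) = 0x36469B
s_2 = InvRound(s_1, k_1) = 0x254364
s_3 = InvRound(s_2, k_0) = 0x9DE254

0x9DE254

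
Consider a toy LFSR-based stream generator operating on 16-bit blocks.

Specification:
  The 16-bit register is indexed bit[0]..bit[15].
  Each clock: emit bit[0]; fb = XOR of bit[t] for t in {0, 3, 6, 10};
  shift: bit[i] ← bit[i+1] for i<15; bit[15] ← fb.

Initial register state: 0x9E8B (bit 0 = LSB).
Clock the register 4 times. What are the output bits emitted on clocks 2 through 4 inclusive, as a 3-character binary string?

reg_0 = 0x9E8B
clock 1: out=1, reg = 0xCF45
clock 2: out=1, reg = 0xE7A2
clock 3: out=0, reg = 0xF3D1
clock 4: out=1, reg = 0x79E8

101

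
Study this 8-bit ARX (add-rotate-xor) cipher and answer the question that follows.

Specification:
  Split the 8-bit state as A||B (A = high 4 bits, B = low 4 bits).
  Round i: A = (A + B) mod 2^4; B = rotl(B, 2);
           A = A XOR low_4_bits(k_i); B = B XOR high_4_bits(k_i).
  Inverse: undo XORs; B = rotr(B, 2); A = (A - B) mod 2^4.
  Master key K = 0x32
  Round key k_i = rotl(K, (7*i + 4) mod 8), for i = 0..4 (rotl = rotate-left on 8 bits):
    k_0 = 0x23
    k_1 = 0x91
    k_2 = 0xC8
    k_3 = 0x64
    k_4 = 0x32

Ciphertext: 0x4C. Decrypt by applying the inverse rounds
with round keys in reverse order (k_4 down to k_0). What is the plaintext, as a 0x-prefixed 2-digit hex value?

0x2B

s_0 = ciphertext = 0x4C
s_1 = InvRound(s_0, k_4) = 0x7F
s_2 = InvRound(s_1, k_3) = 0xD6
s_3 = InvRound(s_2, k_2) = 0xBA
s_4 = InvRound(s_3, k_1) = 0xEC
s_5 = InvRound(s_4, k_0) = 0x2B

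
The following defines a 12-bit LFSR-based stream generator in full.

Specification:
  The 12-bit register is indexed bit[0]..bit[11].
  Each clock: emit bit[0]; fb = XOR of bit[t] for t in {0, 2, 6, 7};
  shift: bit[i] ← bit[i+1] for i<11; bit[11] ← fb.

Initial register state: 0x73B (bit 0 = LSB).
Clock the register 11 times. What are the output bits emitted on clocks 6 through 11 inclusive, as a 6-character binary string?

100111

reg_0 = 0x73B
clock 1: out=1, reg = 0xB9D
clock 2: out=1, reg = 0xDCE
clock 3: out=0, reg = 0xEE7
clock 4: out=1, reg = 0x773
clock 5: out=1, reg = 0x3B9
clock 6: out=1, reg = 0x1DC
clock 7: out=0, reg = 0x8EE
clock 8: out=0, reg = 0xC77
clock 9: out=1, reg = 0xE3B
clock 10: out=1, reg = 0xF1D
clock 11: out=1, reg = 0x78E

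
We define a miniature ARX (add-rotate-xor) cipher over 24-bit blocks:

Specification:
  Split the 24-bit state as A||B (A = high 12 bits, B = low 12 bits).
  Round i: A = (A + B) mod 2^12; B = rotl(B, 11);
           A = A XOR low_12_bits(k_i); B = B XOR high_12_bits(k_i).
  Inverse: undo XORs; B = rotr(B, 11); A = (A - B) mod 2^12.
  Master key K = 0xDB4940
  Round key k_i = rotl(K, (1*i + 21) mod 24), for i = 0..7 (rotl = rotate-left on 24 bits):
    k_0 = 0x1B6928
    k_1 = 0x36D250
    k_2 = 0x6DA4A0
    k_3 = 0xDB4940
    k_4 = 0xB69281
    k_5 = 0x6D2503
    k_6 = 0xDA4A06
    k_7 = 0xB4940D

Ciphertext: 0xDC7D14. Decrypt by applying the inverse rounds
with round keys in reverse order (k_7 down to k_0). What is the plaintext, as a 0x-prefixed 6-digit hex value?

s_0 = ciphertext = 0xDC7D14
s_1 = InvRound(s_0, k_7) = 0xD10CBA
s_2 = InvRound(s_1, k_6) = 0x4DA23C
s_3 = InvRound(s_2, k_5) = 0x7FD9DC
s_4 = InvRound(s_3, k_4) = 0x01256A
s_5 = InvRound(s_4, k_3) = 0x7951BD
s_6 = InvRound(s_5, k_2) = 0x467ECE
s_7 = InvRound(s_6, k_1) = 0xAF0B47
s_8 = InvRound(s_7, k_0) = 0xDF55E3

0xDF55E3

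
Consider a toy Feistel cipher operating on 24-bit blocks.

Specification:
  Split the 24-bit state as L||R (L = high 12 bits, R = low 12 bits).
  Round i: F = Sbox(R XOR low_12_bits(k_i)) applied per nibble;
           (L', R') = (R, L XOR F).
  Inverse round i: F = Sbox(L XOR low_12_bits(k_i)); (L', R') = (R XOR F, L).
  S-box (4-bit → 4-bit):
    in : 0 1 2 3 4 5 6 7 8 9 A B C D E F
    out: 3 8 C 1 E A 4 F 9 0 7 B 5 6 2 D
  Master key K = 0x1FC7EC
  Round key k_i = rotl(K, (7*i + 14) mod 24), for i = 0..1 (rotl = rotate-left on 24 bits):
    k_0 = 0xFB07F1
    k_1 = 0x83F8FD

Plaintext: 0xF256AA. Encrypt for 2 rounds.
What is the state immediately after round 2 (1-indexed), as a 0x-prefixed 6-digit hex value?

s_0 = plaintext = 0xF256AA
s_1 = Round(s_0, k_0) = 0x6AA78E
s_2 = Round(s_1, k_1) = 0x78EB5B

0x78EB5B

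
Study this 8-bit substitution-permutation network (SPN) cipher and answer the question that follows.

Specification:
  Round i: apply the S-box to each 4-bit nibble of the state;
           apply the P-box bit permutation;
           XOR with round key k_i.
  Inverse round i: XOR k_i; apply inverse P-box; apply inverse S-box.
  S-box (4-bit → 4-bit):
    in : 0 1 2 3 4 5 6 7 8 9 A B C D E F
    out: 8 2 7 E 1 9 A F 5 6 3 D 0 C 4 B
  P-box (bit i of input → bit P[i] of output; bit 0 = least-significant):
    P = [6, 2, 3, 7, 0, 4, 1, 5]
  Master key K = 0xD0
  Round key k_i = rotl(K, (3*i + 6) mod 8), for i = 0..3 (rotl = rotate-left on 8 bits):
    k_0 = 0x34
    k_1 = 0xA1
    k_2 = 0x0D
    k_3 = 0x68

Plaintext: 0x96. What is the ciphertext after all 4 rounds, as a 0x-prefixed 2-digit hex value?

s_0 = plaintext = 0x96
s_1 = Round(s_0, k_0) = 0xA2
s_2 = Round(s_1, k_1) = 0xFC
s_3 = Round(s_2, k_2) = 0x3C
s_4 = Round(s_3, k_3) = 0x5A

0x5A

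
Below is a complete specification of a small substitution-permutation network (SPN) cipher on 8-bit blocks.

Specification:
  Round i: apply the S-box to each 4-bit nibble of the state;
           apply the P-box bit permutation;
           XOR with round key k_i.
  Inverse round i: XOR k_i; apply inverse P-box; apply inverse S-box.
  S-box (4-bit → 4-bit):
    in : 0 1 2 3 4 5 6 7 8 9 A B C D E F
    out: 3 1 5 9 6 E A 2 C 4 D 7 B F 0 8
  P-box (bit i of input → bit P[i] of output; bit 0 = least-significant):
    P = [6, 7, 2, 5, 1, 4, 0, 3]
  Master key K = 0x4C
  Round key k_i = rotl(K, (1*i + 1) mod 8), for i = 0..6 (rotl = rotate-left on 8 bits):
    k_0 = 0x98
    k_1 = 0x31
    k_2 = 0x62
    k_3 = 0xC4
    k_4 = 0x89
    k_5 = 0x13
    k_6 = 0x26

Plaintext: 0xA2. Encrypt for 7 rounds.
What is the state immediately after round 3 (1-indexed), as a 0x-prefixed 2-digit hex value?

s_0 = plaintext = 0xA2
s_1 = Round(s_0, k_0) = 0xD7
s_2 = Round(s_1, k_1) = 0xAA
s_3 = Round(s_2, k_2) = 0x0D
s_4 = Round(s_3, k_3) = 0x32
s_5 = Round(s_4, k_4) = 0xC7
s_6 = Round(s_5, k_5) = 0x89
s_7 = Round(s_6, k_6) = 0x2B

0x0D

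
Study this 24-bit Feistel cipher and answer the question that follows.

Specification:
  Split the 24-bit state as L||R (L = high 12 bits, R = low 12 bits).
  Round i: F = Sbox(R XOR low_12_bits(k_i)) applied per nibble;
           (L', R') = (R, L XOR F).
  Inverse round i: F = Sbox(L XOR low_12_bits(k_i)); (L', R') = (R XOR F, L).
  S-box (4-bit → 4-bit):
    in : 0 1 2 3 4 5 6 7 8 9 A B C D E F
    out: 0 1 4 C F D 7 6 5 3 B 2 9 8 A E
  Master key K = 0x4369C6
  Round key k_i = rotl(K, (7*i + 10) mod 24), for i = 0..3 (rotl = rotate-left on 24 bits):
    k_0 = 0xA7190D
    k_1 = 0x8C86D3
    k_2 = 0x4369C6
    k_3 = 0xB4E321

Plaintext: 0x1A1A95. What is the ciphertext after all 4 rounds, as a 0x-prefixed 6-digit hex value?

s_0 = plaintext = 0x1A1A95
s_1 = Round(s_0, k_0) = 0xA95D94
s_2 = Round(s_1, k_1) = 0xD94863
s_3 = Round(s_2, k_2) = 0x863C29
s_4 = Round(s_3, k_3) = 0xC29666

0xC29666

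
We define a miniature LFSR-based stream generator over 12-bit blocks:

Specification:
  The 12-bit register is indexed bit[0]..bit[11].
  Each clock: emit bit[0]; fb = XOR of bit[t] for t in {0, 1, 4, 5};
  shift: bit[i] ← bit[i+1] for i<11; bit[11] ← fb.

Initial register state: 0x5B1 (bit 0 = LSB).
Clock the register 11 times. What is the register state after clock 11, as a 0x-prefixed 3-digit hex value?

reg_0 = 0x5B1
clock 1: out=1, reg = 0xAD8
clock 2: out=0, reg = 0xD6C
clock 3: out=0, reg = 0xEB6
clock 4: out=0, reg = 0xF5B
clock 5: out=1, reg = 0xFAD
clock 6: out=1, reg = 0x7D6
clock 7: out=0, reg = 0x3EB
clock 8: out=1, reg = 0x9F5
clock 9: out=1, reg = 0xCFA
clock 10: out=0, reg = 0xE7D
clock 11: out=1, reg = 0xF3E

0xF3E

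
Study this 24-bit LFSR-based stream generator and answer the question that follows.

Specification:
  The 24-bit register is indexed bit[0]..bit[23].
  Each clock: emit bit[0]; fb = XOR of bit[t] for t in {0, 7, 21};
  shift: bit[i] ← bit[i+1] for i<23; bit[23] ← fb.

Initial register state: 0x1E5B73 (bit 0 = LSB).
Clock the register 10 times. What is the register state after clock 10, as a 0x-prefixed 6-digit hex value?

0xAB4796

reg_0 = 0x1E5B73
clock 1: out=1, reg = 0x8F2DB9
clock 2: out=1, reg = 0x4796DC
clock 3: out=0, reg = 0xA3CB6E
clock 4: out=0, reg = 0xD1E5B7
clock 5: out=1, reg = 0x68F2DB
clock 6: out=1, reg = 0xB4796D
clock 7: out=1, reg = 0x5A3CB6
clock 8: out=0, reg = 0xAD1E5B
clock 9: out=1, reg = 0x568F2D
clock 10: out=1, reg = 0xAB4796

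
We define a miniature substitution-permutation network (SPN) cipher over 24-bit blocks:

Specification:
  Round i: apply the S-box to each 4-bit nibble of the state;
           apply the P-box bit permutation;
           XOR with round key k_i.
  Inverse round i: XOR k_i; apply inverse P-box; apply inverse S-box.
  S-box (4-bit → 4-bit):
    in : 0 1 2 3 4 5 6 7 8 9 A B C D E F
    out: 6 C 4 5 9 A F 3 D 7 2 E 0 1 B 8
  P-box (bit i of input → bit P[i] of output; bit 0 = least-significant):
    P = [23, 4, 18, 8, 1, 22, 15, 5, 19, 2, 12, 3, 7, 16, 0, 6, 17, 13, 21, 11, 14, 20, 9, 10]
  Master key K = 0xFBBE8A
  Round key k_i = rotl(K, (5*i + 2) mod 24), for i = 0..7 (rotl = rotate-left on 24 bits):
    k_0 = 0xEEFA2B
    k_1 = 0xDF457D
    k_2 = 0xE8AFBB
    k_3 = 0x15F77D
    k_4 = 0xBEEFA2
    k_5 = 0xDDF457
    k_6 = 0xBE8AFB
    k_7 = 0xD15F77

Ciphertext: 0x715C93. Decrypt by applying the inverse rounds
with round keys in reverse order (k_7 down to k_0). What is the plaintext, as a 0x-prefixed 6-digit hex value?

s_0 = ciphertext = 0x715C93
s_1 = InvRound(s_0, k_7) = 0x224AF4
s_2 = InvRound(s_1, k_6) = 0x7C2E33
s_3 = InvRound(s_2, k_5) = 0x31501D
s_4 = InvRound(s_3, k_4) = 0x1E9686
s_5 = InvRound(s_4, k_3) = 0xD76445
s_6 = InvRound(s_5, k_2) = 0x98EE8B
s_7 = InvRound(s_6, k_1) = 0x2EEA6B
s_8 = InvRound(s_7, k_0) = 0xCCF2AD

0xCCF2AD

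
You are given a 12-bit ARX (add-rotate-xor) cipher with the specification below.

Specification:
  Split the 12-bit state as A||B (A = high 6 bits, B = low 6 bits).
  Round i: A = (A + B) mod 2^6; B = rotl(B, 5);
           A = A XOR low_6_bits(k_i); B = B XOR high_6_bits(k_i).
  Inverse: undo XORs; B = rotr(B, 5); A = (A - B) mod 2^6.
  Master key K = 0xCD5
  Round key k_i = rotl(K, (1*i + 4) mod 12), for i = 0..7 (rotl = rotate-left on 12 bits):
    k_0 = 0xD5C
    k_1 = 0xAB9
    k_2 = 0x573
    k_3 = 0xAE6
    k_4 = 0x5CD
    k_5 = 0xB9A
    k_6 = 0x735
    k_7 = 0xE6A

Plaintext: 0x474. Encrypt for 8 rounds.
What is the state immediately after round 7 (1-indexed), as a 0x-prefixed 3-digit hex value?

s_0 = plaintext = 0x474
s_1 = Round(s_0, k_0) = 0x66F
s_2 = Round(s_1, k_1) = 0xC5D
s_3 = Round(s_2, k_2) = 0xF7B
s_4 = Round(s_3, k_3) = 0x796
s_5 = Round(s_4, k_4) = 0xE5C
s_6 = Round(s_5, k_5) = 0x3E0
s_7 = Round(s_6, k_6) = 0x68C
s_8 = Round(s_7, k_7) = 0x33F

0x68C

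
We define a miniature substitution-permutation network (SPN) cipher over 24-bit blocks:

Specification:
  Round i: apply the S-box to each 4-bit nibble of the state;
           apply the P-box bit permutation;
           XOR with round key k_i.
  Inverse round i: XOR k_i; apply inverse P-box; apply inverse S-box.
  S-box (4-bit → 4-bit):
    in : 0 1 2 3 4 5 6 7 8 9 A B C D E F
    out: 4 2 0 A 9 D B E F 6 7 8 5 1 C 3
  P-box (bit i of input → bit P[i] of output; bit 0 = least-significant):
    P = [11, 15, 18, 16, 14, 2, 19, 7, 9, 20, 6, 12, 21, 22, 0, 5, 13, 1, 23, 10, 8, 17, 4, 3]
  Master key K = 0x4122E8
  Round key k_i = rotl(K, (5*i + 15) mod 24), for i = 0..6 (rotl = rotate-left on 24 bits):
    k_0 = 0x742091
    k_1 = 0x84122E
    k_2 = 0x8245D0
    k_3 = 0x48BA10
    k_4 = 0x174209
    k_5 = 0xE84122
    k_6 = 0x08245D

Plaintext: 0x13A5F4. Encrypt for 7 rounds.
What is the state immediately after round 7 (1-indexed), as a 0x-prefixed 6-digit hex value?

s_0 = plaintext = 0x13A5F4
s_1 = Round(s_0, k_0) = 0x177ED6
s_2 = Round(s_1, k_1) = 0x47CE4D
s_3 = Round(s_2, k_2) = 0x22181B
s_4 = Round(s_3, k_3) = 0x19A854
s_5 = Round(s_4, k_4) = 0xEC18CA
s_6 = Round(s_5, k_5) = 0x34BB7A
s_7 = Round(s_6, k_6) = 0x0698F1

0x0698F1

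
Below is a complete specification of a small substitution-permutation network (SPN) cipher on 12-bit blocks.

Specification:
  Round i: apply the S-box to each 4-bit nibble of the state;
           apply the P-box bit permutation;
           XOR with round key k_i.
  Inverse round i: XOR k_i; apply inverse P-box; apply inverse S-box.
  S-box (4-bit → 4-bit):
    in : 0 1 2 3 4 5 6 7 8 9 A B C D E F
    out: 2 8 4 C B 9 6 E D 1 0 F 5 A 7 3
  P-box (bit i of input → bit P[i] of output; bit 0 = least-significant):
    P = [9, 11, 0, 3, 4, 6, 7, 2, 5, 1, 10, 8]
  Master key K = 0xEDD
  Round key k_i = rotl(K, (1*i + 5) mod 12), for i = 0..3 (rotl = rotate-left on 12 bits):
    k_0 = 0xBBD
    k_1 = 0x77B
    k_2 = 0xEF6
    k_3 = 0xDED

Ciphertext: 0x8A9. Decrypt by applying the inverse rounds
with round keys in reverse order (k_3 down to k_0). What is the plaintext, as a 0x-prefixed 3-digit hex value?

0xF0A

s_0 = ciphertext = 0x8A9
s_1 = InvRound(s_0, k_3) = 0x3DA
s_2 = InvRound(s_1, k_2) = 0x81D
s_3 = InvRound(s_2, k_1) = 0xBDF
s_4 = InvRound(s_3, k_0) = 0xF0A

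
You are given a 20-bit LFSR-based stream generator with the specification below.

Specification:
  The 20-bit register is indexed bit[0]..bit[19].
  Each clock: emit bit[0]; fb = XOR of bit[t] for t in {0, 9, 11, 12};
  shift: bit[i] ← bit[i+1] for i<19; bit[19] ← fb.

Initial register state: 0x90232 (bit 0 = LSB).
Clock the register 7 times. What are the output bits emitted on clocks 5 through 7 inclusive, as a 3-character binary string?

reg_0 = 0x90232
clock 1: out=0, reg = 0xC8119
clock 2: out=1, reg = 0xE408C
clock 3: out=0, reg = 0x72046
clock 4: out=0, reg = 0x39023
clock 5: out=1, reg = 0x1C811
clock 6: out=1, reg = 0x0E408
clock 7: out=0, reg = 0x07204

110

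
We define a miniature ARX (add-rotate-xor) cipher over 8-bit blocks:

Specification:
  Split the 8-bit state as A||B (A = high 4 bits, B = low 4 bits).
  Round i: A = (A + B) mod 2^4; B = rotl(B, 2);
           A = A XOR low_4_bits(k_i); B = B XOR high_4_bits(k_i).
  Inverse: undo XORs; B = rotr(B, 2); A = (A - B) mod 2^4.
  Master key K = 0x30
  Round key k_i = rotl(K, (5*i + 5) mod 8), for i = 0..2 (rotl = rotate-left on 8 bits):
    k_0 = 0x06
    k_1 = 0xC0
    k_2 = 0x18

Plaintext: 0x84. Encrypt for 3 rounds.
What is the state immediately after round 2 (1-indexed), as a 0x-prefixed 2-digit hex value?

s_0 = plaintext = 0x84
s_1 = Round(s_0, k_0) = 0xA1
s_2 = Round(s_1, k_1) = 0xB8
s_3 = Round(s_2, k_2) = 0xB3

0xB8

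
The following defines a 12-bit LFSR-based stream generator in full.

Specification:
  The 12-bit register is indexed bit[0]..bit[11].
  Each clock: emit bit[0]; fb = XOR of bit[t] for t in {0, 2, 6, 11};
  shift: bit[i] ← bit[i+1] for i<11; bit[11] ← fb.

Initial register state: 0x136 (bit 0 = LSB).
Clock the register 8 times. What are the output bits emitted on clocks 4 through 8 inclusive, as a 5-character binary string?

reg_0 = 0x136
clock 1: out=0, reg = 0x89B
clock 2: out=1, reg = 0x44D
clock 3: out=1, reg = 0xA26
clock 4: out=0, reg = 0x513
clock 5: out=1, reg = 0xA89
clock 6: out=1, reg = 0x544
clock 7: out=0, reg = 0x2A2
clock 8: out=0, reg = 0x151

01100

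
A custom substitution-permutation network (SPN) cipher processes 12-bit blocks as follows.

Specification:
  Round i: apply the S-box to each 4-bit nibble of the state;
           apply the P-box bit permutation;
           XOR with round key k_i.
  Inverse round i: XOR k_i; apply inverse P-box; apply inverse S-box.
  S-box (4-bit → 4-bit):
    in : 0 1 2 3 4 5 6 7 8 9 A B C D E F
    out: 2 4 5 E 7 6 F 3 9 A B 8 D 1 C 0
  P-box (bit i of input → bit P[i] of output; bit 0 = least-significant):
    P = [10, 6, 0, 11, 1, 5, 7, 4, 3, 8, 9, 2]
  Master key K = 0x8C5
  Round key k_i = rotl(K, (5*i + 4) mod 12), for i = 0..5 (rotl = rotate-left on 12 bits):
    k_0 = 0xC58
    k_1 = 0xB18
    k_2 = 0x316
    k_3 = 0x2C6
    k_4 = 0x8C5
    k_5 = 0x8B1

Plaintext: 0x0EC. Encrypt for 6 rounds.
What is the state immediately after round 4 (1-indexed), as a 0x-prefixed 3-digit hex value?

s_0 = plaintext = 0x0EC
s_1 = Round(s_0, k_0) = 0x1C9
s_2 = Round(s_1, k_1) = 0x1CA
s_3 = Round(s_2, k_2) = 0xDC4
s_4 = Round(s_3, k_3) = 0x61D
s_5 = Round(s_4, k_4) = 0xF49
s_6 = Round(s_5, k_5) = 0x053

0x61D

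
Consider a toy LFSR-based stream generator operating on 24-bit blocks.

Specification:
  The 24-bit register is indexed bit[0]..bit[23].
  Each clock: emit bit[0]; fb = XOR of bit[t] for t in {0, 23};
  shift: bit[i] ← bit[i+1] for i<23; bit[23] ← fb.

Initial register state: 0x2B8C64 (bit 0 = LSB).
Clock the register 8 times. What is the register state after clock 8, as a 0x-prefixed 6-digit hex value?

0xDC2B8C

reg_0 = 0x2B8C64
clock 1: out=0, reg = 0x15C632
clock 2: out=0, reg = 0x0AE319
clock 3: out=1, reg = 0x85718C
clock 4: out=0, reg = 0xC2B8C6
clock 5: out=0, reg = 0xE15C63
clock 6: out=1, reg = 0x70AE31
clock 7: out=1, reg = 0xB85718
clock 8: out=0, reg = 0xDC2B8C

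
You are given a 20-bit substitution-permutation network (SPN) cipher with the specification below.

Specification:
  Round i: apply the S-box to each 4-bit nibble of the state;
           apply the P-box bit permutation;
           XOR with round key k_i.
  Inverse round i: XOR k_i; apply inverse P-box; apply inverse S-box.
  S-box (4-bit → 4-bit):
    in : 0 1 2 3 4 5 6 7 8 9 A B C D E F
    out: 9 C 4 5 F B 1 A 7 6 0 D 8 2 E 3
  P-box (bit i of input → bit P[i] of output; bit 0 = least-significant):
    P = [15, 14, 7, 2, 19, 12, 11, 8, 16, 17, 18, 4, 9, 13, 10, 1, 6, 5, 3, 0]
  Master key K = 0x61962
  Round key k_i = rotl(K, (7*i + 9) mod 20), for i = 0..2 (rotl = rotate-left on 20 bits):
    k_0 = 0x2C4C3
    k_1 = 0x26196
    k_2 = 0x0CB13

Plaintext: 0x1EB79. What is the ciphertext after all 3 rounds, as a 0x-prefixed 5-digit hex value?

s_0 = plaintext = 0x1EB79
s_1 = Round(s_0, k_0) = 0x7B158
s_2 = Round(s_1, k_1) = 0xEB625
s_3 = Round(s_2, k_2) = 0x1053C

0x1053C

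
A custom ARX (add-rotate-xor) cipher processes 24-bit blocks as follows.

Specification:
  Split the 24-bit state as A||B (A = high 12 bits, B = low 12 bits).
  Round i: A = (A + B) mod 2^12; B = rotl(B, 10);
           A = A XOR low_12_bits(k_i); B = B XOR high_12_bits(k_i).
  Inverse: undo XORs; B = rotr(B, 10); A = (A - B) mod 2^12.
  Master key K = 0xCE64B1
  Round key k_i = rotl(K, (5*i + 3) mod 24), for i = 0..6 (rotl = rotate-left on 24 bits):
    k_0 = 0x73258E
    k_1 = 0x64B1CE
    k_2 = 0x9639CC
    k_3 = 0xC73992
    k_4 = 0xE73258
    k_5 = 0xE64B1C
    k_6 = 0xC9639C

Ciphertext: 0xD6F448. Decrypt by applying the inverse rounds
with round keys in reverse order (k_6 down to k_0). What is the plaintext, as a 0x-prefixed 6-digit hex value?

0x47B1DF

s_0 = ciphertext = 0xD6F448
s_1 = InvRound(s_0, k_6) = 0xB7937A
s_2 = InvRound(s_1, k_5) = 0xBEA47B
s_3 = InvRound(s_2, k_4) = 0x190822
s_4 = InvRound(s_3, k_3) = 0x6BD145
s_5 = InvRound(s_4, k_2) = 0xED709A
s_6 = InvRound(s_5, k_1) = 0x3D4B45
s_7 = InvRound(s_6, k_0) = 0x47B1DF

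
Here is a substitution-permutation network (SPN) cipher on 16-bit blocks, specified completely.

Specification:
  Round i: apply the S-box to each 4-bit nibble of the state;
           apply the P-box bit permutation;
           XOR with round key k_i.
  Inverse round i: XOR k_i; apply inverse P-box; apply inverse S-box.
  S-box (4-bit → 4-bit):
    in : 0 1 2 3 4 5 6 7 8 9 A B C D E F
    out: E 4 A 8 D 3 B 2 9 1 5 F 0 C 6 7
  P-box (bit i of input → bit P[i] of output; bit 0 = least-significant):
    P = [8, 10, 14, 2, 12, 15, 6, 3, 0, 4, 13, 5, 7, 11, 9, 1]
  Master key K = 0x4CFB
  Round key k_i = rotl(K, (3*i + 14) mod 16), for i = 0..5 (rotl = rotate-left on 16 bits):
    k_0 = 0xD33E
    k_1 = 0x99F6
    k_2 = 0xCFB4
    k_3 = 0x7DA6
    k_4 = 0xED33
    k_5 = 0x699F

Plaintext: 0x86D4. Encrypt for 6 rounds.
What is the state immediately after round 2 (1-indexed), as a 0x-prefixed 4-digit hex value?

s_0 = plaintext = 0x86D4
s_1 = Round(s_0, k_0) = 0x92C1
s_2 = Round(s_1, k_1) = 0xD946
s_3 = Round(s_2, k_2) = 0xD8FB
s_4 = Round(s_3, k_3) = 0xAAC1
s_5 = Round(s_4, k_4) = 0x8FB2
s_6 = Round(s_5, k_5) = 0xDD40

0xD946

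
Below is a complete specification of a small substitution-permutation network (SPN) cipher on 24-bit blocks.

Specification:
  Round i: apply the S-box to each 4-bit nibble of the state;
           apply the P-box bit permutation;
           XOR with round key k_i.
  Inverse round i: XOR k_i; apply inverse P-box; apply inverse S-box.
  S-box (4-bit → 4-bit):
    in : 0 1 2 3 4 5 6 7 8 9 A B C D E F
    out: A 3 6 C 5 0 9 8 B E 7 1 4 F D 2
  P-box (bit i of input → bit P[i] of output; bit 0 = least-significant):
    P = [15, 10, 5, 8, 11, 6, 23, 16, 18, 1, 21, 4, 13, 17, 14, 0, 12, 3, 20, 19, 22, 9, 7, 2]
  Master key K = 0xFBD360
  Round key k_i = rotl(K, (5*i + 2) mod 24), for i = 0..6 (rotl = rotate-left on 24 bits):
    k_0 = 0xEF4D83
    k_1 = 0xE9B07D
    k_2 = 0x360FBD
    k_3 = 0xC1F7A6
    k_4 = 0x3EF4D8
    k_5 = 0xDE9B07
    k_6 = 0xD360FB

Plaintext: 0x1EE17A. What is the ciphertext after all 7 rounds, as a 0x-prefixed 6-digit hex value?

s_0 = plaintext = 0x1EE17A
s_1 = Round(s_0, k_0) = 0xB2BBA0
s_2 = Round(s_1, k_1) = 0x3D9D35
s_3 = Round(s_2, k_2) = 0x895F22
s_4 = Round(s_3, k_3) = 0x19F1C8
s_5 = Round(s_4, k_4) = 0xE073D2
s_6 = Round(s_5, k_5) = 0x3797FA
s_7 = Round(s_6, k_6) = 0xD9A40E

0xD9A40E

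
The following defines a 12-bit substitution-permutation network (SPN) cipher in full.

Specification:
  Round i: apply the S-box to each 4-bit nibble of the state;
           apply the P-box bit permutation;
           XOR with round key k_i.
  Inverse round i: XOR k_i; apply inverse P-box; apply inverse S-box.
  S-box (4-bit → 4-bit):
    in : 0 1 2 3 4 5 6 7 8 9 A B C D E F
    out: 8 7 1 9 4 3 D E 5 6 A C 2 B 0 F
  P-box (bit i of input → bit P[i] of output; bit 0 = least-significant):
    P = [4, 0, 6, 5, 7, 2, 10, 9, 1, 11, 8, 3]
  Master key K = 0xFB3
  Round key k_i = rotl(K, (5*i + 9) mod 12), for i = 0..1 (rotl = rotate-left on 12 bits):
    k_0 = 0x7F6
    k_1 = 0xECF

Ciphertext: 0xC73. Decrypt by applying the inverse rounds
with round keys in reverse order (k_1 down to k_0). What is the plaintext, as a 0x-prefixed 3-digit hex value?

0x47A

s_0 = ciphertext = 0xC73
s_1 = InvRound(s_0, k_1) = 0x0D3
s_2 = InvRound(s_1, k_0) = 0x47A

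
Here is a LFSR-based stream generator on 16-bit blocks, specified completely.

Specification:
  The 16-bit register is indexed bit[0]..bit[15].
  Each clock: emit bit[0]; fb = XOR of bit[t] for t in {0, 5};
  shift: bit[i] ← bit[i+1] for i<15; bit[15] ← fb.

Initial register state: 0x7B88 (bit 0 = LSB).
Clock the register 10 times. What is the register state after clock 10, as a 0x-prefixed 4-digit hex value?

reg_0 = 0x7B88
clock 1: out=0, reg = 0x3DC4
clock 2: out=0, reg = 0x1EE2
clock 3: out=0, reg = 0x8F71
clock 4: out=1, reg = 0x47B8
clock 5: out=0, reg = 0xA3DC
clock 6: out=0, reg = 0x51EE
clock 7: out=0, reg = 0xA8F7
clock 8: out=1, reg = 0x547B
clock 9: out=1, reg = 0x2A3D
clock 10: out=1, reg = 0x151E

0x151E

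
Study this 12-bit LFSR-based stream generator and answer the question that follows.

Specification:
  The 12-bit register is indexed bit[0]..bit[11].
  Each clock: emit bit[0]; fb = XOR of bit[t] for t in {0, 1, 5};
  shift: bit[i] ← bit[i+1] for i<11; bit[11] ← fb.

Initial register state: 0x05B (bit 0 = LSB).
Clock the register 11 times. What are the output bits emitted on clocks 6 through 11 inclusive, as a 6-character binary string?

reg_0 = 0x05B
clock 1: out=1, reg = 0x02D
clock 2: out=1, reg = 0x016
clock 3: out=0, reg = 0x80B
clock 4: out=1, reg = 0x405
clock 5: out=1, reg = 0xA02
clock 6: out=0, reg = 0xD01
clock 7: out=1, reg = 0xE80
clock 8: out=0, reg = 0x740
clock 9: out=0, reg = 0x3A0
clock 10: out=0, reg = 0x9D0
clock 11: out=0, reg = 0x4E8

010000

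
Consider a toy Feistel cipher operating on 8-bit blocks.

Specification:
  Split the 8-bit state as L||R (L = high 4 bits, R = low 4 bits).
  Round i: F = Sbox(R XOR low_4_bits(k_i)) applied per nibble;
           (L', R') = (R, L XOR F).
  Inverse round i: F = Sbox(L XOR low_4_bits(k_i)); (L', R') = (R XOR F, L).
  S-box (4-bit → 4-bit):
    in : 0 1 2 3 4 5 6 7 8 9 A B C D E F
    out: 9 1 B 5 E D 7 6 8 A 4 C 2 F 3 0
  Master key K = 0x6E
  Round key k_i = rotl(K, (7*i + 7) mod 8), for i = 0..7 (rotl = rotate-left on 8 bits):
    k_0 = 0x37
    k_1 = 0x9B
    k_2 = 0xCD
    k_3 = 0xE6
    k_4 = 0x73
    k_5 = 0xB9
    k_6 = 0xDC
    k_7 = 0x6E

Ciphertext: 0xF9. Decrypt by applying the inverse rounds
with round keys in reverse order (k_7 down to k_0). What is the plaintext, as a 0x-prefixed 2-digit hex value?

0xD3

s_0 = ciphertext = 0xF9
s_1 = InvRound(s_0, k_7) = 0x8F
s_2 = InvRound(s_1, k_6) = 0x18
s_3 = InvRound(s_2, k_5) = 0x01
s_4 = InvRound(s_3, k_4) = 0x40
s_5 = InvRound(s_4, k_3) = 0xB4
s_6 = InvRound(s_5, k_2) = 0x3B
s_7 = InvRound(s_6, k_1) = 0x33
s_8 = InvRound(s_7, k_0) = 0xD3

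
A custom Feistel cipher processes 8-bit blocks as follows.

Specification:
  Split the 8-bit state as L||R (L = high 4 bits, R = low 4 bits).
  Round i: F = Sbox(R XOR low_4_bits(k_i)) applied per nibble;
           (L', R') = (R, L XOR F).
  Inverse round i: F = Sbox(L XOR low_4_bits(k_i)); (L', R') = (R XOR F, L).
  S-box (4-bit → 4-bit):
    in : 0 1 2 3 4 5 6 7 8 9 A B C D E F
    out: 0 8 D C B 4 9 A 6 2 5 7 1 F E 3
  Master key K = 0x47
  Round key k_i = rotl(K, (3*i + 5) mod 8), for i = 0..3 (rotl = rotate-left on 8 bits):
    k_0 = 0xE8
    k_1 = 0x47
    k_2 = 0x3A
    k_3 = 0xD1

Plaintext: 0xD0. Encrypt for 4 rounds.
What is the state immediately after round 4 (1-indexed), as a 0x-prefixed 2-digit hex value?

s_0 = plaintext = 0xD0
s_1 = Round(s_0, k_0) = 0x0B
s_2 = Round(s_1, k_1) = 0xB1
s_3 = Round(s_2, k_2) = 0x1C
s_4 = Round(s_3, k_3) = 0xCE

0xCE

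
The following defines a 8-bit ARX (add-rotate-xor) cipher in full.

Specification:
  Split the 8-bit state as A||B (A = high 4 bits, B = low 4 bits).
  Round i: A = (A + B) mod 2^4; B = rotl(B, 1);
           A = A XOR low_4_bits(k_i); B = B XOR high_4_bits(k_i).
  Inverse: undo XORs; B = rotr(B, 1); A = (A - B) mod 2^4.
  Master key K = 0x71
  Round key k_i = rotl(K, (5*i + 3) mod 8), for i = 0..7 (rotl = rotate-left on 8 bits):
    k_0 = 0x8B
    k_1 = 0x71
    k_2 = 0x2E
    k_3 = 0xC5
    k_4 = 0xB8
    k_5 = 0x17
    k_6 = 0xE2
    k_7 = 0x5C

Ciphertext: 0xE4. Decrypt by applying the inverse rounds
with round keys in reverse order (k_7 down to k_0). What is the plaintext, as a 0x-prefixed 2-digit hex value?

0xA4

s_0 = ciphertext = 0xE4
s_1 = InvRound(s_0, k_7) = 0xA8
s_2 = InvRound(s_1, k_6) = 0x53
s_3 = InvRound(s_2, k_5) = 0x11
s_4 = InvRound(s_3, k_4) = 0x45
s_5 = InvRound(s_4, k_3) = 0x5C
s_6 = InvRound(s_5, k_2) = 0x47
s_7 = InvRound(s_6, k_1) = 0x50
s_8 = InvRound(s_7, k_0) = 0xA4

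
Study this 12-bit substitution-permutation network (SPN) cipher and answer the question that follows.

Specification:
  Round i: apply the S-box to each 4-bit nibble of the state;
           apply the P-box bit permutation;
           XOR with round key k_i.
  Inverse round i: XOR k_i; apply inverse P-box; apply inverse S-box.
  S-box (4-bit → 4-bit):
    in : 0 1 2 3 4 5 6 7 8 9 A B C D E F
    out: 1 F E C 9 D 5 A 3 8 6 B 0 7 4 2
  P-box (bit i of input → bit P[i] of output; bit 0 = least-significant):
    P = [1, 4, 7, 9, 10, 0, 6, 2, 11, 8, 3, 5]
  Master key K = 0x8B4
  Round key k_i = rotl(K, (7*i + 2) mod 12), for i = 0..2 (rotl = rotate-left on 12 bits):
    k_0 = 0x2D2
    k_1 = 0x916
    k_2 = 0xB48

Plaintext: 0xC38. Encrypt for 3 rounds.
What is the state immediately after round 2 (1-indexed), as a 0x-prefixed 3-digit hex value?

0xE3D

s_0 = plaintext = 0xC38
s_1 = Round(s_0, k_0) = 0x284
s_2 = Round(s_1, k_1) = 0xE3D
s_3 = Round(s_2, k_2) = 0xB96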